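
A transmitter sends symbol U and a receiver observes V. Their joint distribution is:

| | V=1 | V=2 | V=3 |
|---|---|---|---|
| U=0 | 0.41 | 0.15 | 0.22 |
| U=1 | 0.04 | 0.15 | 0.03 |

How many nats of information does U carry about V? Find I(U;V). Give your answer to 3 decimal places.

Marginals: p(U) = (0.7800, 0.2200), p(V) = (0.4500, 0.3000, 0.2500).
I(U;V) = H(U) + H(V) − H(U,V).
H(U) = 0.5269, H(V) = 1.0671, H(U,V) = 1.5018.
I(U;V) = 0.5269 + 1.0671 − 1.5018 = 0.092 nats.

0.092 nats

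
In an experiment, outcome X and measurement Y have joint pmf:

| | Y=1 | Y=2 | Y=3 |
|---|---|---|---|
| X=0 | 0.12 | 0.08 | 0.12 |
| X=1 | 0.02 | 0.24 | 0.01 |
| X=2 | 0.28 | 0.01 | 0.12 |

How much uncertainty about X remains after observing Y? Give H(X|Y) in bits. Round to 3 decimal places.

1.093 bits

Chain rule: H(X|Y) = H(X,Y) − H(Y).
Marginals: p(X) = (0.3200, 0.2700, 0.4100), p(Y) = (0.4200, 0.3300, 0.2500).
H(X,Y) = 2.6468 bits; H(Y) = 1.5535 bits.
H(X|Y) = 2.6468 − 1.5535 = 1.093 bits.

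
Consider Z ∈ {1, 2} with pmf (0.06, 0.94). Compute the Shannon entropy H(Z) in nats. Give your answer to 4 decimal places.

0.2270 nats

H(Z) = −Σ p·ln p.
  −(0.06)·ln(0.06) = 0.16880
  −(0.94)·ln(0.94) = 0.05816
Sum: 0.16880 + 0.05816 = 0.2270 nats.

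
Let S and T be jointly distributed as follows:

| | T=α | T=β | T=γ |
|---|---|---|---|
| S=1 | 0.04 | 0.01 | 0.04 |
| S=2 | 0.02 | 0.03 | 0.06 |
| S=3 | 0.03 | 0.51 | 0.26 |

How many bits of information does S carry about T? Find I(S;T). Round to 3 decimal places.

Marginals: p(S) = (0.0900, 0.1100, 0.8000), p(T) = (0.0900, 0.5500, 0.3600).
I(S;T) = H(S) + H(T) − H(S,T).
H(S) = 0.9205, H(T) = 1.3176, H(S,T) = 2.0986.
I(S;T) = 0.9205 + 1.3176 − 2.0986 = 0.140 bits.

0.140 bits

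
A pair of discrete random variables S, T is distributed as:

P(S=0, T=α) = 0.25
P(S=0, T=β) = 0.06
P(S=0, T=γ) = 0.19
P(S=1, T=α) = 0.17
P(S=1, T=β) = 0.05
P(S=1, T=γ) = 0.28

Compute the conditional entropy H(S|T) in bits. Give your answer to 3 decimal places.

Chain rule: H(S|T) = H(S,T) − H(T).
Marginals: p(S) = (0.5000, 0.5000), p(T) = (0.4200, 0.1100, 0.4700).
H(S,T) = 2.3637 bits; H(T) = 1.3879 bits.
H(S|T) = 2.3637 − 1.3879 = 0.976 bits.

0.976 bits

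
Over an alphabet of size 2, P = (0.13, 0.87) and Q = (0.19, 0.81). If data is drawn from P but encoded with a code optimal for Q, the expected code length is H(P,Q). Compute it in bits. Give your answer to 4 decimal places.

0.5760 bits

H(P,Q) = −Σ p·log₂ q.
  −0.13·log₂(0.19) = 0.31147
  −0.87·log₂(0.81) = 0.26449
H(P,Q) = 0.5760 bits.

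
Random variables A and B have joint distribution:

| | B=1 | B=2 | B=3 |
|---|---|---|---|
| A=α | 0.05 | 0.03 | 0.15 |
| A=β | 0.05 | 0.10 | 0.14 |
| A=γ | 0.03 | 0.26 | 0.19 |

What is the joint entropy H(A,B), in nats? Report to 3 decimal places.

H(A,B) = −Σ p(x,y)·ln p(x,y) over all 9 cells.
  cell (α,1): −0.05·ln0.05 = 0.1498
  cell (α,2): −0.03·ln0.03 = 0.1052
  cell (α,3): −0.15·ln0.15 = 0.2846
  cell (β,1): −0.05·ln0.05 = 0.1498
  cell (β,2): −0.10·ln0.10 = 0.2303
  cell (β,3): −0.14·ln0.14 = 0.2753
  cell (γ,1): −0.03·ln0.03 = 0.1052
  cell (γ,2): −0.26·ln0.26 = 0.3502
  cell (γ,3): −0.19·ln0.19 = 0.3155
Sum = 1.966 nats.

1.966 nats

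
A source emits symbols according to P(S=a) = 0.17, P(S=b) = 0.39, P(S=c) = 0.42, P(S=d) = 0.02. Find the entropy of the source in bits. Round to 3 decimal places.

1.603 bits

H(S) = −Σ p·log₂ p.
  −(0.17)·log₂(0.17) = 0.4346
  −(0.39)·log₂(0.39) = 0.5298
  −(0.42)·log₂(0.42) = 0.5256
  −(0.02)·log₂(0.02) = 0.1129
Sum: 0.4346 + 0.5298 + 0.5256 + 0.1129 = 1.603 bits.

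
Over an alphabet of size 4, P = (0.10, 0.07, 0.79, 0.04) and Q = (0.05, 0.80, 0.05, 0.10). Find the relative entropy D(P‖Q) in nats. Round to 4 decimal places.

D(P‖Q) = Σ p·ln(p/q).
  0.10·ln(0.10/0.05) = 0.06931
  0.07·ln(0.07/0.80) = -0.17053
  0.79·ln(0.79/0.05) = 2.18041
  0.04·ln(0.04/0.10) = -0.03665
D(P‖Q) = 2.0425 nats.

2.0425 nats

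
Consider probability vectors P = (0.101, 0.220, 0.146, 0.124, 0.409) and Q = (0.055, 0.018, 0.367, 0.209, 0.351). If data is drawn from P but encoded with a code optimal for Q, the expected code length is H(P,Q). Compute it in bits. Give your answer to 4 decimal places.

H(P,Q) = −Σ p·log₂ q.
  −0.101·log₂(0.055) = 0.42263
  −0.220·log₂(0.018) = 1.27509
  −0.146·log₂(0.367) = 0.21114
  −0.124·log₂(0.209) = 0.28004
  −0.409·log₂(0.351) = 0.61778
H(P,Q) = 2.8067 bits.

2.8067 bits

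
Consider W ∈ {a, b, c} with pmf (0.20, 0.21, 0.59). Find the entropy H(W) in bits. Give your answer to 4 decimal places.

1.3863 bits

H(W) = −Σ p·log₂ p.
  −(0.20)·log₂(0.20) = 0.46439
  −(0.21)·log₂(0.21) = 0.47282
  −(0.59)·log₂(0.59) = 0.44912
Sum: 0.46439 + 0.47282 + 0.44912 = 1.3863 bits.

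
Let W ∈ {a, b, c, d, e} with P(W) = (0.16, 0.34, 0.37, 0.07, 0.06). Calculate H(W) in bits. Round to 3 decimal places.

H(W) = −Σ p·log₂ p.
  −(0.16)·log₂(0.16) = 0.4230
  −(0.34)·log₂(0.34) = 0.5292
  −(0.37)·log₂(0.37) = 0.5307
  −(0.07)·log₂(0.07) = 0.2686
  −(0.06)·log₂(0.06) = 0.2435
Sum: 0.4230 + 0.5292 + 0.5307 + 0.2686 + 0.2435 = 1.995 bits.

1.995 bits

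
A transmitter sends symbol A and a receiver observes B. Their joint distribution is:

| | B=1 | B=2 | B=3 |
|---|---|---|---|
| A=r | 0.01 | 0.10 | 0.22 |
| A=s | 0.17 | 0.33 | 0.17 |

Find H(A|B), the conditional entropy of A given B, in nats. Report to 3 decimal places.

0.539 nats

Chain rule: H(A|B) = H(A,B) − H(B).
Marginals: p(A) = (0.3300, 0.6700), p(B) = (0.1800, 0.4300, 0.3900).
H(A,B) = 1.5777 nats; H(B) = 1.0388 nats.
H(A|B) = 1.5777 − 1.0388 = 0.539 nats.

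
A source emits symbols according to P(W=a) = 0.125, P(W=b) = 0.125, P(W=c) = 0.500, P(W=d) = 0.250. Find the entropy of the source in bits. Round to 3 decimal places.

H(W) = −Σ p·log₂ p.
  −(0.125)·log₂(0.125) = 0.3750
  −(0.125)·log₂(0.125) = 0.3750
  −(0.500)·log₂(0.500) = 0.5000
  −(0.250)·log₂(0.250) = 0.5000
Sum: 0.3750 + 0.3750 + 0.5000 + 0.5000 = 1.750 bits.

1.750 bits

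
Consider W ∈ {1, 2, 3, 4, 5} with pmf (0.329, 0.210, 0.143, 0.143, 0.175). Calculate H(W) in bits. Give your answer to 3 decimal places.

2.243 bits

H(W) = −Σ p·log₂ p.
  −(0.329)·log₂(0.329) = 0.5277
  −(0.210)·log₂(0.210) = 0.4728
  −(0.143)·log₂(0.143) = 0.4012
  −(0.143)·log₂(0.143) = 0.4012
  −(0.175)·log₂(0.175) = 0.4401
Sum: 0.5277 + 0.4728 + 0.4012 + 0.4012 + 0.4401 = 2.243 bits.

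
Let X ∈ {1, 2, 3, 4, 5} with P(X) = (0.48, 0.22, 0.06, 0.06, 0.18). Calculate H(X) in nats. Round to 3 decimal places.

H(X) = −Σ p·ln p.
  −(0.48)·ln(0.48) = 0.3523
  −(0.22)·ln(0.22) = 0.3331
  −(0.06)·ln(0.06) = 0.1688
  −(0.06)·ln(0.06) = 0.1688
  −(0.18)·ln(0.18) = 0.3087
Sum: 0.3523 + 0.3331 + 0.1688 + 0.1688 + 0.3087 = 1.332 nats.

1.332 nats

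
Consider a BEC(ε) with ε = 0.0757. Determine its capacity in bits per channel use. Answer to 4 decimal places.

Binary erasure channel: capacity C = 1 − ε.
C = 1 − 0.0757 = 0.9243 bits per channel use.

0.9243 bits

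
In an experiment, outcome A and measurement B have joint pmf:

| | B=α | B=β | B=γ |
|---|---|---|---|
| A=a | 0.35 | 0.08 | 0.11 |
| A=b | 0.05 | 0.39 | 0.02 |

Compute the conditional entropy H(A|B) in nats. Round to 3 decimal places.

Marginals: p(A) = (0.5400, 0.4600), p(B) = (0.4000, 0.4700, 0.1300).
H(A|B) = Σ p(B) · H(A|B=·).
  B=α: p=0.4000, H(A|B=α) = 0.3768
  B=β: p=0.4700, H(A|B=β) = 0.4562
  B=γ: p=0.1300, H(A|B=γ) = 0.4293
Weighted sum = 0.421 nats.

0.421 nats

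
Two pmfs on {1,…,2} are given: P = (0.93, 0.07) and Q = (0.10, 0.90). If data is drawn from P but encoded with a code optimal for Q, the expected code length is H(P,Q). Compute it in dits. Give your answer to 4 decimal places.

H(P,Q) = −Σ p·log₁₀ q.
  −0.93·log₁₀(0.10) = 0.93000
  −0.07·log₁₀(0.90) = 0.00320
H(P,Q) = 0.9332 dits.

0.9332 dits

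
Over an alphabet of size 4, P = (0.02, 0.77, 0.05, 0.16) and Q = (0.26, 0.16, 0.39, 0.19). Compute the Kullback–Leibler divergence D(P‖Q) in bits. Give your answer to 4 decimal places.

1.4836 bits

D(P‖Q) = Σ p·log₂(p/q).
  0.02·log₂(0.02/0.26) = -0.07401
  0.77·log₂(0.77/0.16) = 1.74543
  0.05·log₂(0.05/0.39) = -0.14817
  0.16·log₂(0.16/0.19) = -0.03967
D(P‖Q) = 1.4836 bits.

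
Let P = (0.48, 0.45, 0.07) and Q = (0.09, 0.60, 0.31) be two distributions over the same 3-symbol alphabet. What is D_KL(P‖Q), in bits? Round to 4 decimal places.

0.8222 bits

D(P‖Q) = Σ p·log₂(p/q).
  0.48·log₂(0.48/0.09) = 1.15922
  0.45·log₂(0.45/0.60) = -0.18677
  0.07·log₂(0.07/0.31) = -0.15028
D(P‖Q) = 0.8222 bits.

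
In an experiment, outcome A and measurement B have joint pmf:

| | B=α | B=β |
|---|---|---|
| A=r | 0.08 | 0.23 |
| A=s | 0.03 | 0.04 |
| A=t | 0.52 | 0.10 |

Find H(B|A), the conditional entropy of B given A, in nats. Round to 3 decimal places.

0.499 nats

Marginals: p(A) = (0.3100, 0.0700, 0.6200), p(B) = (0.6300, 0.3700).
H(B|A) = Σ p(A) · H(B|A=·).
  A=r: p=0.3100, H(B|A=r) = 0.5710
  A=s: p=0.0700, H(B|A=s) = 0.6829
  A=t: p=0.6200, H(B|A=t) = 0.4418
Weighted sum = 0.499 nats.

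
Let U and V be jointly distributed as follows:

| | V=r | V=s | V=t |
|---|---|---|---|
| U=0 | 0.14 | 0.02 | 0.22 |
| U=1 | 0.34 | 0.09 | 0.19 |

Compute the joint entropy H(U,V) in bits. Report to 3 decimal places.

H(U,V) = −Σ p(x,y)·log₂ p(x,y) over all 6 cells.
  cell (0,r): −0.14·log₂0.14 = 0.3971
  cell (0,s): −0.02·log₂0.02 = 0.1129
  cell (0,t): −0.22·log₂0.22 = 0.4806
  cell (1,r): −0.34·log₂0.34 = 0.5292
  cell (1,s): −0.09·log₂0.09 = 0.3127
  cell (1,t): −0.19·log₂0.19 = 0.4552
Sum = 2.288 bits.

2.288 bits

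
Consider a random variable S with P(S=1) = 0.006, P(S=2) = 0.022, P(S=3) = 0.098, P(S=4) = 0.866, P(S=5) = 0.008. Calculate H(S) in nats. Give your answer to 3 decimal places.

0.506 nats

H(S) = −Σ p·ln p.
  −(0.006)·ln(0.006) = 0.0307
  −(0.022)·ln(0.022) = 0.0840
  −(0.098)·ln(0.098) = 0.2276
  −(0.866)·ln(0.866) = 0.1246
  −(0.008)·ln(0.008) = 0.0386
Sum: 0.0307 + 0.0840 + 0.2276 + 0.1246 + 0.0386 = 0.506 nats.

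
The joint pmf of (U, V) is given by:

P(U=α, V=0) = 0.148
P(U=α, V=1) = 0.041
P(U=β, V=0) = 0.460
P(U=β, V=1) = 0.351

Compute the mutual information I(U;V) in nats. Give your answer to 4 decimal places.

0.0160 nats

Marginals: p(U) = (0.1890, 0.8110), p(V) = (0.6080, 0.3920).
I(U;V) = H(U) + H(V) − H(U,V).
H(U) = 0.4848, H(V) = 0.6696, H(U,V) = 1.1384.
I(U;V) = 0.4848 + 0.6696 − 1.1384 = 0.0160 nats.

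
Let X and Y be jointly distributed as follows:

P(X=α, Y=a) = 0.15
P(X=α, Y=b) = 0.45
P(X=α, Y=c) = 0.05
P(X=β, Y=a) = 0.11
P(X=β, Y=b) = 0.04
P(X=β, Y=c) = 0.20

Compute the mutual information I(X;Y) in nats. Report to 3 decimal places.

Marginals: p(X) = (0.6500, 0.3500), p(Y) = (0.2600, 0.4900, 0.2500).
I(X;Y) = H(X) + H(Y) − H(X,Y).
H(X) = 0.6474, H(Y) = 1.0464, H(X,Y) = 1.4871.
I(X;Y) = 0.6474 + 1.0464 − 1.4871 = 0.207 nats.

0.207 nats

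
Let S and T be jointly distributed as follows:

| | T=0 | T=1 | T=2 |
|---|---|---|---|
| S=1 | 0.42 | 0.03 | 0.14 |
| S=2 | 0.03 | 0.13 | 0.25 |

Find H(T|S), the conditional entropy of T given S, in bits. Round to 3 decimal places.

1.132 bits

Marginals: p(S) = (0.5900, 0.4100), p(T) = (0.4500, 0.1600, 0.3900).
H(T|S) = Σ p(S) · H(T|S=·).
  S=1: p=0.5900, H(T|S=1) = 1.0600
  S=2: p=0.4100, H(T|S=2) = 1.2366
Weighted sum = 1.132 bits.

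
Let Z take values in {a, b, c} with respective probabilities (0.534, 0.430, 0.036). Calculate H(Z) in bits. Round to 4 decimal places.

H(Z) = −Σ p·log₂ p.
  −(0.534)·log₂(0.534) = 0.48332
  −(0.430)·log₂(0.430) = 0.52356
  −(0.036)·log₂(0.036) = 0.17265
Sum: 0.48332 + 0.52356 + 0.17265 = 1.1795 bits.

1.1795 bits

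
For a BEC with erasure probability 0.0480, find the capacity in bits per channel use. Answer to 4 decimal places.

Binary erasure channel: capacity C = 1 − ε.
C = 1 − 0.0480 = 0.9520 bits per channel use.

0.9520 bits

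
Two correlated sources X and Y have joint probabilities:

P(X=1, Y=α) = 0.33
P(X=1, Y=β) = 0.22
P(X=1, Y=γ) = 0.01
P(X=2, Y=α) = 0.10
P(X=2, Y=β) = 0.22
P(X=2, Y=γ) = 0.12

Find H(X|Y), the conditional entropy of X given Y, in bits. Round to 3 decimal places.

Chain rule: H(X|Y) = H(X,Y) − H(Y).
Marginals: p(X) = (0.5600, 0.4400), p(Y) = (0.4300, 0.4400, 0.1300).
H(X,Y) = 2.2547 bits; H(Y) = 1.4274 bits.
H(X|Y) = 2.2547 − 1.4274 = 0.827 bits.

0.827 bits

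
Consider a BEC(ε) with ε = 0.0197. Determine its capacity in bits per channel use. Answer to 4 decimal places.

Binary erasure channel: capacity C = 1 − ε.
C = 1 − 0.0197 = 0.9803 bits per channel use.

0.9803 bits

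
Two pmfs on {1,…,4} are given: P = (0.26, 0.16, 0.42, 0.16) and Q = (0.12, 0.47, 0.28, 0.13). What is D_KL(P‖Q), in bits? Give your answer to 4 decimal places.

D(P‖Q) = Σ p·log₂(p/q).
  0.26·log₂(0.26/0.12) = 0.29002
  0.16·log₂(0.16/0.47) = -0.24873
  0.42·log₂(0.42/0.28) = 0.24568
  0.16·log₂(0.16/0.13) = 0.04793
D(P‖Q) = 0.3349 bits.

0.3349 bits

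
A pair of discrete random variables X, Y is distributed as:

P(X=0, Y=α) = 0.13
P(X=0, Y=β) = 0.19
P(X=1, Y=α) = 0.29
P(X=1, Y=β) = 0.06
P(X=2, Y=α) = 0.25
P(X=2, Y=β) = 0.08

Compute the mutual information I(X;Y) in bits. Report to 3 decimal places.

0.108 bits

Marginals: p(X) = (0.3200, 0.3500, 0.3300), p(Y) = (0.6700, 0.3300).
I(X;Y) = Σ p(x,y)·log₂[p(x,y)/(p(x)p(y))].
  (0,α): 0.13·log₂(0.6063) = -0.0938
  (0,β): 0.19·log₂(1.7992) = 0.1610
  (1,α): 0.29·log₂(1.2367) = 0.0889
  (1,β): 0.06·log₂(0.5195) = -0.0567
  (2,α): 0.25·log₂(1.1307) = 0.0443
  (2,β): 0.08·log₂(0.7346) = -0.0356
Sum = 0.108 bits.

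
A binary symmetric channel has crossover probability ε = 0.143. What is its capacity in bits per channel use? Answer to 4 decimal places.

0.4080 bits

Binary symmetric channel: C = 1 − h₂(ε) where h₂ is the binary entropy function.
h₂(0.143) = −0.143·log₂0.143 − 0.857·log₂0.857 = 0.5920.
C = 1 − 0.5920 = 0.4080 bits per channel use.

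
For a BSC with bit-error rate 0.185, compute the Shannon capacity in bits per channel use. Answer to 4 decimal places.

Binary symmetric channel: C = 1 − h₂(ε) where h₂ is the binary entropy function.
h₂(0.185) = −0.185·log₂0.185 − 0.815·log₂0.815 = 0.6909.
C = 1 − 0.6909 = 0.3091 bits per channel use.

0.3091 bits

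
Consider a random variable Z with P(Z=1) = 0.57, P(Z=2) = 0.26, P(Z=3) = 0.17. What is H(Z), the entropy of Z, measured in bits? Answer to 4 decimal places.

1.4021 bits

H(Z) = −Σ p·log₂ p.
  −(0.57)·log₂(0.57) = 0.46225
  −(0.26)·log₂(0.26) = 0.50529
  −(0.17)·log₂(0.17) = 0.43459
Sum: 0.46225 + 0.50529 + 0.43459 = 1.4021 bits.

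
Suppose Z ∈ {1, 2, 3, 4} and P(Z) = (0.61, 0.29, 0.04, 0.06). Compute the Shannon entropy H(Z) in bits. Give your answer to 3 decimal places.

1.382 bits

H(Z) = −Σ p·log₂ p.
  −(0.61)·log₂(0.61) = 0.4350
  −(0.29)·log₂(0.29) = 0.5179
  −(0.04)·log₂(0.04) = 0.1858
  −(0.06)·log₂(0.06) = 0.2435
Sum: 0.4350 + 0.5179 + 0.1858 + 0.2435 = 1.382 bits.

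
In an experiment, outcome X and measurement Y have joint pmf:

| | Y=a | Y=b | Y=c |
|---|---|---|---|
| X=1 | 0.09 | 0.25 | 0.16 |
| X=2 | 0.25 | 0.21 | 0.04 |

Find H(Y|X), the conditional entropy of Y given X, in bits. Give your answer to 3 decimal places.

Chain rule: H(Y|X) = H(X,Y) − H(X).
Marginals: p(X) = (0.5000, 0.5000), p(Y) = (0.3400, 0.4600, 0.2000).
H(X,Y) = 2.3942 bits; H(X) = 1.0000 bits.
H(Y|X) = 2.3942 − 1.0000 = 1.394 bits.

1.394 bits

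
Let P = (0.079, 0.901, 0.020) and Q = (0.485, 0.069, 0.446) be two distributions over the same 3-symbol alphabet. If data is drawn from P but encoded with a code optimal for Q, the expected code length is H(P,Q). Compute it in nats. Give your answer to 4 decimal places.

H(P,Q) = −Σ p·ln q.
  −0.079·ln(0.485) = 0.05716
  −0.901·ln(0.069) = 2.40896
  −0.020·ln(0.446) = 0.01615
H(P,Q) = 2.4823 nats.

2.4823 nats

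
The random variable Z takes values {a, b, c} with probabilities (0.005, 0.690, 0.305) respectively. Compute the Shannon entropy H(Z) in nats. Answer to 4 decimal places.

0.6447 nats

H(Z) = −Σ p·ln p.
  −(0.005)·ln(0.005) = 0.02649
  −(0.690)·ln(0.690) = 0.25603
  −(0.305)·ln(0.305) = 0.36217
Sum: 0.02649 + 0.25603 + 0.36217 = 0.6447 nats.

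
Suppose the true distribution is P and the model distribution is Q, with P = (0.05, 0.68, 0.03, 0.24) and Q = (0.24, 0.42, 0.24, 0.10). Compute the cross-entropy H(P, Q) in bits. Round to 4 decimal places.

H(P,Q) = −Σ p·log₂ q.
  −0.05·log₂(0.24) = 0.10294
  −0.68·log₂(0.42) = 0.85105
  −0.03·log₂(0.24) = 0.06177
  −0.24·log₂(0.10) = 0.79726
H(P,Q) = 1.8130 bits.

1.8130 bits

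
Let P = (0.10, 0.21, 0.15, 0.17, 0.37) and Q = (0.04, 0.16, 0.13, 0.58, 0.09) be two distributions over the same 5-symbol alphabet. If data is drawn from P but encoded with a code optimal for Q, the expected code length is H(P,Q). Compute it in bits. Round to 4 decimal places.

2.8801 bits

H(P,Q) = −Σ p·log₂ q.
  −0.10·log₂(0.04) = 0.46439
  −0.21·log₂(0.16) = 0.55521
  −0.15·log₂(0.13) = 0.44151
  −0.17·log₂(0.58) = 0.13360
  −0.37·log₂(0.09) = 1.28535
H(P,Q) = 2.8801 bits.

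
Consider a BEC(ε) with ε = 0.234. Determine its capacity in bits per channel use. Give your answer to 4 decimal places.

Binary erasure channel: capacity C = 1 − ε.
C = 1 − 0.234 = 0.7660 bits per channel use.

0.7660 bits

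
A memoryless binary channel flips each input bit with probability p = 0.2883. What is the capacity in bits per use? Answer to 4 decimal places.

Binary symmetric channel: C = 1 − h₂(ε) where h₂ is the binary entropy function.
h₂(0.2883) = −0.2883·log₂0.2883 − 0.7117·log₂0.7117 = 0.8665.
C = 1 − 0.8665 = 0.1335 bits per channel use.

0.1335 bits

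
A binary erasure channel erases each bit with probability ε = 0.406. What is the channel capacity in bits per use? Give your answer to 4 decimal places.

Binary erasure channel: capacity C = 1 − ε.
C = 1 − 0.406 = 0.5940 bits per channel use.

0.5940 bits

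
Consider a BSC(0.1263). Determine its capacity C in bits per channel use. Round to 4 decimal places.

0.4528 bits

Binary symmetric channel: C = 1 − h₂(ε) where h₂ is the binary entropy function.
h₂(0.1263) = −0.1263·log₂0.1263 − 0.8737·log₂0.8737 = 0.5472.
C = 1 − 0.5472 = 0.4528 bits per channel use.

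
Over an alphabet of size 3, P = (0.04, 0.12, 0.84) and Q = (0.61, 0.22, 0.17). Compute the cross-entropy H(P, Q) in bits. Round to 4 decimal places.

2.4380 bits

H(P,Q) = −Σ p·log₂ q.
  −0.04·log₂(0.61) = 0.02852
  −0.12·log₂(0.22) = 0.26213
  −0.84·log₂(0.17) = 2.14737
H(P,Q) = 2.4380 bits.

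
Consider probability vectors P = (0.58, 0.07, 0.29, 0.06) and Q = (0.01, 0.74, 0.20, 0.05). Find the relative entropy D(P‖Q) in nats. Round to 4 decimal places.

D(P‖Q) = Σ p·ln(p/q).
  0.58·ln(0.58/0.01) = 2.35506
  0.07·ln(0.07/0.74) = -0.16507
  0.29·ln(0.29/0.20) = 0.10775
  0.06·ln(0.06/0.05) = 0.01094
D(P‖Q) = 2.3087 nats.

2.3087 nats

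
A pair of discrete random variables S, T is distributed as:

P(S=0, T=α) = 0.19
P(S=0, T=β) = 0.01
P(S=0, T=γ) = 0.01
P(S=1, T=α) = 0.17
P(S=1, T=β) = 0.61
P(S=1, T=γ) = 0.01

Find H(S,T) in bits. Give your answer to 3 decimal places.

H(S,T) = −Σ p(x,y)·log₂ p(x,y) over all 6 cells.
  cell (0,α): −0.19·log₂0.19 = 0.4552
  cell (0,β): −0.01·log₂0.01 = 0.0664
  cell (0,γ): −0.01·log₂0.01 = 0.0664
  cell (1,α): −0.17·log₂0.17 = 0.4346
  cell (1,β): −0.61·log₂0.61 = 0.4350
  cell (1,γ): −0.01·log₂0.01 = 0.0664
Sum = 1.524 bits.

1.524 bits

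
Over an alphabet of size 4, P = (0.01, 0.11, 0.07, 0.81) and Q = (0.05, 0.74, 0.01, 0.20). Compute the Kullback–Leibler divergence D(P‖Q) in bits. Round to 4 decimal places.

D(P‖Q) = Σ p·log₂(p/q).
  0.01·log₂(0.01/0.05) = -0.02322
  0.11·log₂(0.11/0.74) = -0.30250
  0.07·log₂(0.07/0.01) = 0.19651
  0.81·log₂(0.81/0.20) = 1.63452
D(P‖Q) = 1.5053 bits.

1.5053 bits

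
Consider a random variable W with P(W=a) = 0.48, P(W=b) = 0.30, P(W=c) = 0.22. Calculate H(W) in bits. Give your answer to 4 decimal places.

H(W) = −Σ p·log₂ p.
  −(0.48)·log₂(0.48) = 0.50827
  −(0.30)·log₂(0.30) = 0.52109
  −(0.22)·log₂(0.22) = 0.48057
Sum: 0.50827 + 0.52109 + 0.48057 = 1.5099 bits.

1.5099 bits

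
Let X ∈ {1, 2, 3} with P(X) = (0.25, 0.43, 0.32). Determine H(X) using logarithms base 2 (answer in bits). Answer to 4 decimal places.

H(X) = −Σ p·log₂ p.
  −(0.25)·log₂(0.25) = 0.50000
  −(0.43)·log₂(0.43) = 0.52356
  −(0.32)·log₂(0.32) = 0.52603
Sum: 0.50000 + 0.52356 + 0.52603 = 1.5496 bits.

1.5496 bits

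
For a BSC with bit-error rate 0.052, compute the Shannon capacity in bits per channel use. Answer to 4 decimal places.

0.7052 bits

Binary symmetric channel: C = 1 − h₂(ε) where h₂ is the binary entropy function.
h₂(0.052) = −0.052·log₂0.052 − 0.948·log₂0.948 = 0.2948.
C = 1 − 0.2948 = 0.7052 bits per channel use.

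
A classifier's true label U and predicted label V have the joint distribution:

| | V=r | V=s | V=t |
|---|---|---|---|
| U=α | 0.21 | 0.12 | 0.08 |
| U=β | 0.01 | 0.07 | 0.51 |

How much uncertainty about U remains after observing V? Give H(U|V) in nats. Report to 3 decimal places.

0.400 nats

Marginals: p(U) = (0.4100, 0.5900), p(V) = (0.2200, 0.1900, 0.5900).
H(U|V) = Σ p(V) · H(U|V=·).
  V=r: p=0.2200, H(U|V=r) = 0.1849
  V=s: p=0.1900, H(U|V=s) = 0.6581
  V=t: p=0.5900, H(U|V=t) = 0.3969
Weighted sum = 0.400 nats.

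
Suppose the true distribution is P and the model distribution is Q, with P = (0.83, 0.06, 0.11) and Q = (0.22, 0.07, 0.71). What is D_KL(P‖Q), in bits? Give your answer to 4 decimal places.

D(P‖Q) = Σ p·log₂(p/q).
  0.83·log₂(0.83/0.22) = 1.58995
  0.06·log₂(0.06/0.07) = -0.01334
  0.11·log₂(0.11/0.71) = -0.29593
D(P‖Q) = 1.2807 bits.

1.2807 bits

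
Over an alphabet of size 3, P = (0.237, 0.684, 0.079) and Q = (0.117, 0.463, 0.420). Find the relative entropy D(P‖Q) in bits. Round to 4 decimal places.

0.4360 bits

D(P‖Q) = Σ p·log₂(p/q).
  0.237·log₂(0.237/0.117) = 0.24136
  0.684·log₂(0.684/0.463) = 0.38508
  0.079·log₂(0.079/0.420) = -0.19043
D(P‖Q) = 0.4360 bits.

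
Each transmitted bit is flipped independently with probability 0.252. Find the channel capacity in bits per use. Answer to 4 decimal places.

0.1856 bits

Binary symmetric channel: C = 1 − h₂(ε) where h₂ is the binary entropy function.
h₂(0.252) = −0.252·log₂0.252 − 0.748·log₂0.748 = 0.8144.
C = 1 − 0.8144 = 0.1856 bits per channel use.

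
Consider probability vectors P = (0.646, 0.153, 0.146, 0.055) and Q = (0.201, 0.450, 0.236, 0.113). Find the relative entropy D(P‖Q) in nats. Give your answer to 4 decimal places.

D(P‖Q) = Σ p·ln(p/q).
  0.646·ln(0.646/0.201) = 0.75420
  0.153·ln(0.153/0.450) = -0.16506
  0.146·ln(0.146/0.236) = -0.07011
  0.055·ln(0.055/0.113) = -0.03960
D(P‖Q) = 0.4794 nats.

0.4794 nats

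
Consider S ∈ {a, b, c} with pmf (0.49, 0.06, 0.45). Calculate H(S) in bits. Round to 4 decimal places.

H(S) = −Σ p·log₂ p.
  −(0.49)·log₂(0.49) = 0.50428
  −(0.06)·log₂(0.06) = 0.24353
  −(0.45)·log₂(0.45) = 0.51840
Sum: 0.50428 + 0.24353 + 0.51840 = 1.2662 bits.

1.2662 bits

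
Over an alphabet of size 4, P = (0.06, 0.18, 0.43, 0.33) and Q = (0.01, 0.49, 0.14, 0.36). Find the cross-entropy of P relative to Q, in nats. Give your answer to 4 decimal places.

H(P,Q) = −Σ p·ln q.
  −0.06·ln(0.01) = 0.27631
  −0.18·ln(0.49) = 0.12840
  −0.43·ln(0.14) = 0.84543
  −0.33·ln(0.36) = 0.33714
H(P,Q) = 1.5873 nats.

1.5873 nats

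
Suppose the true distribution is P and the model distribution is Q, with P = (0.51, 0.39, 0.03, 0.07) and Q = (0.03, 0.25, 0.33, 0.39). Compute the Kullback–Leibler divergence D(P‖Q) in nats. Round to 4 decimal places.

1.4262 nats

D(P‖Q) = Σ p·ln(p/q).
  0.51·ln(0.51/0.03) = 1.44494
  0.39·ln(0.39/0.25) = 0.17343
  0.03·ln(0.03/0.33) = -0.07194
  0.07·ln(0.07/0.39) = -0.12024
D(P‖Q) = 1.4262 nats.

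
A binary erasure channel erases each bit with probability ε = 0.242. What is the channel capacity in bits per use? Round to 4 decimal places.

0.7580 bits

Binary erasure channel: capacity C = 1 − ε.
C = 1 − 0.242 = 0.7580 bits per channel use.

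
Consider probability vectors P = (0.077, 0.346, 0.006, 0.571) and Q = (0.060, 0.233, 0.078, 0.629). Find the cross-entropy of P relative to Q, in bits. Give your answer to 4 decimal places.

H(P,Q) = −Σ p·log₂ q.
  −0.077·log₂(0.060) = 0.31253
  −0.346·log₂(0.233) = 0.72715
  −0.006·log₂(0.078) = 0.02208
  −0.571·log₂(0.629) = 0.38192
H(P,Q) = 1.4437 bits.

1.4437 bits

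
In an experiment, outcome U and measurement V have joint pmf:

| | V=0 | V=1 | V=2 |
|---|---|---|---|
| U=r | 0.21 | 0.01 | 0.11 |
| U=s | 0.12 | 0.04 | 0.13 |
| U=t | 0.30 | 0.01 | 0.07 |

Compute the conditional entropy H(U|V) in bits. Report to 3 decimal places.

1.494 bits

Marginals: p(U) = (0.3300, 0.2900, 0.3800), p(V) = (0.6300, 0.0600, 0.3100).
H(U|V) = Σ p(V) · H(U|V=·).
  V=0: p=0.6300, H(U|V=0) = 1.4937
  V=1: p=0.0600, H(U|V=1) = 1.2516
  V=2: p=0.3100, H(U|V=2) = 1.5409
Weighted sum = 1.494 bits.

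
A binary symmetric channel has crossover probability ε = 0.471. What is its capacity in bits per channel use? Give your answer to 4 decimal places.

0.0024 bits

Binary symmetric channel: C = 1 − h₂(ε) where h₂ is the binary entropy function.
h₂(0.471) = −0.471·log₂0.471 − 0.529·log₂0.529 = 0.9976.
C = 1 − 0.9976 = 0.0024 bits per channel use.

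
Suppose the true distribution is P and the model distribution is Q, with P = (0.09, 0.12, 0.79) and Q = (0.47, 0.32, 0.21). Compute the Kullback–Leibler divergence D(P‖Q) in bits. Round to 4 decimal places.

D(P‖Q) = Σ p·log₂(p/q).
  0.09·log₂(0.09/0.47) = -0.21462
  0.12·log₂(0.12/0.32) = -0.16980
  0.79·log₂(0.79/0.21) = 1.51006
D(P‖Q) = 1.1256 bits.

1.1256 bits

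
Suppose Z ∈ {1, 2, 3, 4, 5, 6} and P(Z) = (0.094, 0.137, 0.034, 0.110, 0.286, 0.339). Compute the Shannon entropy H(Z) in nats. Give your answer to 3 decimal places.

H(Z) = −Σ p·ln p.
  −(0.094)·ln(0.094) = 0.2223
  −(0.137)·ln(0.137) = 0.2723
  −(0.034)·ln(0.034) = 0.1150
  −(0.110)·ln(0.110) = 0.2428
  −(0.286)·ln(0.286) = 0.3580
  −(0.339)·ln(0.339) = 0.3667
Sum: 0.2223 + 0.2723 + 0.1150 + 0.2428 + 0.3580 + 0.3667 = 1.577 nats.

1.577 nats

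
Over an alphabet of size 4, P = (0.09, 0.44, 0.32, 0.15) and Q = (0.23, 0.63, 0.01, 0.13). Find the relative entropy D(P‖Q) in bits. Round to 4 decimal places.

1.2813 bits

D(P‖Q) = Σ p·log₂(p/q).
  0.09·log₂(0.09/0.23) = -0.12183
  0.44·log₂(0.44/0.63) = -0.22785
  0.32·log₂(0.32/0.01) = 1.60000
  0.15·log₂(0.15/0.13) = 0.03097
D(P‖Q) = 1.2813 bits.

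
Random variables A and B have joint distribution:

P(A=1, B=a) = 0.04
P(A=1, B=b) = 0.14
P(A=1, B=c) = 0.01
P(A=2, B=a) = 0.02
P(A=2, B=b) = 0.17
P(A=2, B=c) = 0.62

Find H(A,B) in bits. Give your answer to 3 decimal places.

1.624 bits

H(A,B) = −Σ p(x,y)·log₂ p(x,y) over all 6 cells.
  cell (1,a): −0.04·log₂0.04 = 0.1858
  cell (1,b): −0.14·log₂0.14 = 0.3971
  cell (1,c): −0.01·log₂0.01 = 0.0664
  cell (2,a): −0.02·log₂0.02 = 0.1129
  cell (2,b): −0.17·log₂0.17 = 0.4346
  cell (2,c): −0.62·log₂0.62 = 0.4276
Sum = 1.624 bits.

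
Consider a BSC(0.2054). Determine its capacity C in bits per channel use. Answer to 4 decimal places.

0.2674 bits

Binary symmetric channel: C = 1 − h₂(ε) where h₂ is the binary entropy function.
h₂(0.2054) = −0.2054·log₂0.2054 − 0.7946·log₂0.7946 = 0.7326.
C = 1 − 0.7326 = 0.2674 bits per channel use.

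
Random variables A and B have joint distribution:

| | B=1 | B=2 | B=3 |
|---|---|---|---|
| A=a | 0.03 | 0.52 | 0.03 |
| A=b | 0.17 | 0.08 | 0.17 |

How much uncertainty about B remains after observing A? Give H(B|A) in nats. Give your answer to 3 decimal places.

Marginals: p(A) = (0.5800, 0.4200), p(B) = (0.2000, 0.6000, 0.2000).
H(B|A) = Σ p(A) · H(B|A=·).
  A=a: p=0.5800, H(B|A=a) = 0.4043
  A=b: p=0.4200, H(B|A=b) = 1.0480
Weighted sum = 0.675 nats.

0.675 nats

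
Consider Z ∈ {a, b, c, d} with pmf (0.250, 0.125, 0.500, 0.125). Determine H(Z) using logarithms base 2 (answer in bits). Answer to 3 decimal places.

1.750 bits

H(Z) = −Σ p·log₂ p.
  −(0.250)·log₂(0.250) = 0.5000
  −(0.125)·log₂(0.125) = 0.3750
  −(0.500)·log₂(0.500) = 0.5000
  −(0.125)·log₂(0.125) = 0.3750
Sum: 0.5000 + 0.3750 + 0.5000 + 0.3750 = 1.750 bits.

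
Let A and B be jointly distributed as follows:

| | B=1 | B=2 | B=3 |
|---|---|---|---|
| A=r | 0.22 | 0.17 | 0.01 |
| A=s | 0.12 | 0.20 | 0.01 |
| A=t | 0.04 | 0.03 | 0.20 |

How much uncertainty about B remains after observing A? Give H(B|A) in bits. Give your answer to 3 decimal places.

1.115 bits

Chain rule: H(B|A) = H(A,B) − H(A).
Marginals: p(A) = (0.4000, 0.3300, 0.2700), p(B) = (0.3800, 0.4000, 0.2200).
H(A,B) = 2.6814 bits; H(A) = 1.5666 bits.
H(B|A) = 2.6814 − 1.5666 = 1.115 bits.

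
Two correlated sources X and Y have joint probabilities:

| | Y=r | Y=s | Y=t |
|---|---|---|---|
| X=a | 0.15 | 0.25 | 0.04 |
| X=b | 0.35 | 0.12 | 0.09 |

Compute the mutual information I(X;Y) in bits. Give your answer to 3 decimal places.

0.097 bits

Marginals: p(X) = (0.4400, 0.5600), p(Y) = (0.5000, 0.3700, 0.1300).
I(X;Y) = Σ p(x,y)·log₂[p(x,y)/(p(x)p(y))].
  (a,r): 0.15·log₂(0.6818) = -0.0829
  (a,s): 0.25·log₂(1.5356) = 0.1547
  (a,t): 0.04·log₂(0.6993) = -0.0206
  (b,r): 0.35·log₂(1.2500) = 0.1127
  (b,s): 0.12·log₂(0.5792) = -0.0946
  (b,t): 0.09·log₂(1.2363) = 0.0275
Sum = 0.097 bits.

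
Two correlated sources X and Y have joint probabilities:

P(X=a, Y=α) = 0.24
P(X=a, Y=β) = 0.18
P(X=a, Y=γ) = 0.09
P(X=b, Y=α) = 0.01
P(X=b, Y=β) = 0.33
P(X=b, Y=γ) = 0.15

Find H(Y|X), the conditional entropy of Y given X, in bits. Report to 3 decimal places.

Chain rule: H(Y|X) = H(X,Y) − H(X).
Marginals: p(X) = (0.5100, 0.4900), p(Y) = (0.2500, 0.5100, 0.2400).
H(X,Y) = 2.2569 bits; H(X) = 0.9997 bits.
H(Y|X) = 2.2569 − 0.9997 = 1.257 bits.

1.257 bits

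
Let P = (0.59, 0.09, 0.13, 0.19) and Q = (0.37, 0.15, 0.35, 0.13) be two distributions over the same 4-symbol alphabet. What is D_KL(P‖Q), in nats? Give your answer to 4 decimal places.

0.1727 nats

D(P‖Q) = Σ p·ln(p/q).
  0.59·ln(0.59/0.37) = 0.27531
  0.09·ln(0.09/0.15) = -0.04597
  0.13·ln(0.13/0.35) = -0.12875
  0.19·ln(0.19/0.13) = 0.07210
D(P‖Q) = 0.1727 nats.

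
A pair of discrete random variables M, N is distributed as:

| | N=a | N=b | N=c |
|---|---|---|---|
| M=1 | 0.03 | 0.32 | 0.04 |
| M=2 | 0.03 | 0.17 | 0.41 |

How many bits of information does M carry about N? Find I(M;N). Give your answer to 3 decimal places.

Marginals: p(M) = (0.3900, 0.6100), p(N) = (0.0600, 0.4900, 0.4500).
I(M;N) = Σ p(x,y)·log₂[p(x,y)/(p(x)p(y))].
  (1,a): 0.03·log₂(1.2821) = 0.0108
  (1,b): 0.32·log₂(1.6745) = 0.2380
  (1,c): 0.04·log₂(0.2279) = -0.0853
  (2,a): 0.03·log₂(0.8197) = -0.0086
  (2,b): 0.17·log₂(0.5688) = -0.1384
  (2,c): 0.41·log₂(1.4936) = 0.2373
Sum = 0.254 bits.

0.254 bits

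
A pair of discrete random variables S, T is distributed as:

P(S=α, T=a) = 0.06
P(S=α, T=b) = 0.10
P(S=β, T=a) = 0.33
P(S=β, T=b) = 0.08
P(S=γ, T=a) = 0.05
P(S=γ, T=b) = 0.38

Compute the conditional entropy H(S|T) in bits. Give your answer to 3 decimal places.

1.152 bits

Marginals: p(S) = (0.1600, 0.4100, 0.4300), p(T) = (0.4400, 0.5600).
H(S|T) = Σ p(T) · H(S|T=·).
  T=a: p=0.4400, H(S|T=a) = 1.0598
  T=b: p=0.5600, H(S|T=b) = 1.2245
Weighted sum = 1.152 bits.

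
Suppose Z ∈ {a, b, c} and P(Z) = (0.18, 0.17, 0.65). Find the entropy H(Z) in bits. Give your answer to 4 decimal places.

H(Z) = −Σ p·log₂ p.
  −(0.18)·log₂(0.18) = 0.44531
  −(0.17)·log₂(0.17) = 0.43459
  −(0.65)·log₂(0.65) = 0.40397
Sum: 0.44531 + 0.43459 + 0.40397 = 1.2839 bits.

1.2839 bits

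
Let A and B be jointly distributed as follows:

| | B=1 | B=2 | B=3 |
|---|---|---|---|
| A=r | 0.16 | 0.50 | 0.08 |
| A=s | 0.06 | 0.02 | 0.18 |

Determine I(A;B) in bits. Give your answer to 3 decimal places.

0.287 bits

Marginals: p(A) = (0.7400, 0.2600), p(B) = (0.2200, 0.5200, 0.2600).
I(A;B) = Σ p(x,y)·log₂[p(x,y)/(p(x)p(y))].
  (r,1): 0.16·log₂(0.9828) = -0.0040
  (r,2): 0.50·log₂(1.2994) = 0.1889
  (r,3): 0.08·log₂(0.4158) = -0.1013
  (s,1): 0.06·log₂(1.0490) = 0.0041
  (s,2): 0.02·log₂(0.1479) = -0.0551
  (s,3): 0.18·log₂(2.6627) = 0.2543
Sum = 0.287 bits.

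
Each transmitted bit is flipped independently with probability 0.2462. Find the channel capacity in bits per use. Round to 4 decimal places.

0.1948 bits

Binary symmetric channel: C = 1 − h₂(ε) where h₂ is the binary entropy function.
h₂(0.2462) = −0.2462·log₂0.2462 − 0.7538·log₂0.7538 = 0.8052.
C = 1 − 0.8052 = 0.1948 bits per channel use.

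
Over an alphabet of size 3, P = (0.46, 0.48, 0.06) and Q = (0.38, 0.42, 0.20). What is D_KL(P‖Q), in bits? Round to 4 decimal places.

D(P‖Q) = Σ p·log₂(p/q).
  0.46·log₂(0.46/0.38) = 0.12679
  0.48·log₂(0.48/0.42) = 0.09247
  0.06·log₂(0.06/0.20) = -0.10422
D(P‖Q) = 0.1150 bits.

0.1150 bits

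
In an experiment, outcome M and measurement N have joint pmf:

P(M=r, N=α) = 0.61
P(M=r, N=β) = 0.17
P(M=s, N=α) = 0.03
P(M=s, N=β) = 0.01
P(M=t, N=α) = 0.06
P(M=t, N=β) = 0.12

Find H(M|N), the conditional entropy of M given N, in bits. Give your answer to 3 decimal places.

Marginals: p(M) = (0.7800, 0.0400, 0.1800), p(N) = (0.7000, 0.3000).
H(M|N) = Σ p(N) · H(M|N=·).
  N=α: p=0.7000, H(M|N=α) = 0.6716
  N=β: p=0.3000, H(M|N=β) = 1.1567
Weighted sum = 0.817 bits.

0.817 bits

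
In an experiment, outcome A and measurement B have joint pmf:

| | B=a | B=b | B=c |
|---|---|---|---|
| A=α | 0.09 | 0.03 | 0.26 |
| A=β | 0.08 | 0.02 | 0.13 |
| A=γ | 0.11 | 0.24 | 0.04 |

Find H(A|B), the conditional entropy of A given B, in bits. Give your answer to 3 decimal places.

Chain rule: H(A|B) = H(A,B) − H(B).
Marginals: p(A) = (0.3800, 0.2300, 0.3900), p(B) = (0.2800, 0.2900, 0.4300).
H(A,B) = 2.7869 bits; H(B) = 1.5557 bits.
H(A|B) = 2.7869 − 1.5557 = 1.231 bits.

1.231 bits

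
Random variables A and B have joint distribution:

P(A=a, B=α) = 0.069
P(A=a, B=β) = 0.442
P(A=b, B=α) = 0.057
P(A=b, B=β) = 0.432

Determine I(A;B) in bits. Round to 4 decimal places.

0.0006 bits

Marginals: p(A) = (0.5110, 0.4890), p(B) = (0.1260, 0.8740).
I(A;B) = H(A) + H(B) − H(A,B).
H(A) = 0.9997, H(B) = 0.5464, H(A,B) = 1.5455.
I(A;B) = 0.9997 + 0.5464 − 1.5455 = 0.0006 bits.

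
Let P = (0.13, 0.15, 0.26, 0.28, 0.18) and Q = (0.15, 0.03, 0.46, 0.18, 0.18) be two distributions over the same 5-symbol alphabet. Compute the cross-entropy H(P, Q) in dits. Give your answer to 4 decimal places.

H(P,Q) = −Σ p·log₁₀ q.
  −0.13·log₁₀(0.15) = 0.10711
  −0.15·log₁₀(0.03) = 0.22843
  −0.26·log₁₀(0.46) = 0.08768
  −0.28·log₁₀(0.18) = 0.20852
  −0.18·log₁₀(0.18) = 0.13405
H(P,Q) = 0.7658 dits.

0.7658 dits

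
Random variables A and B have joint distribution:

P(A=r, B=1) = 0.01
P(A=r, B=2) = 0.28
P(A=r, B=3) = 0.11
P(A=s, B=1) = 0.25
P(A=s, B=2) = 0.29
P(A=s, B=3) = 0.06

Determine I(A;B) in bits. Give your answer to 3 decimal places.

Marginals: p(A) = (0.4000, 0.6000), p(B) = (0.2600, 0.5700, 0.1700).
I(A;B) = Σ p(x,y)·log₂[p(x,y)/(p(x)p(y))].
  (r,1): 0.01·log₂(0.0962) = -0.0338
  (r,2): 0.28·log₂(1.2281) = 0.0830
  (r,3): 0.11·log₂(1.6176) = 0.0763
  (s,1): 0.25·log₂(1.6026) = 0.1701
  (s,2): 0.29·log₂(0.8480) = -0.0690
  (s,3): 0.06·log₂(0.5882) = -0.0459
Sum = 0.181 bits.

0.181 bits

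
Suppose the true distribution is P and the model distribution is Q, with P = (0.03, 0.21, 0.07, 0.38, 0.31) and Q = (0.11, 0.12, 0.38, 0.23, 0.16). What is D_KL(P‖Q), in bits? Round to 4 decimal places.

0.5135 bits

D(P‖Q) = Σ p·log₂(p/q).
  0.03·log₂(0.03/0.11) = -0.05623
  0.21·log₂(0.21/0.12) = 0.16954
  0.07·log₂(0.07/0.38) = -0.17084
  0.38·log₂(0.38/0.23) = 0.27526
  0.31·log₂(0.31/0.16) = 0.29580
D(P‖Q) = 0.5135 bits.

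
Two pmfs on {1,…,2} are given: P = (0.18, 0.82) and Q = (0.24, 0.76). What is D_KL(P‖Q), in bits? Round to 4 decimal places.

0.0152 bits

D(P‖Q) = Σ p·log₂(p/q).
  0.18·log₂(0.18/0.24) = -0.07471
  0.82·log₂(0.82/0.76) = 0.08989
D(P‖Q) = 0.0152 bits.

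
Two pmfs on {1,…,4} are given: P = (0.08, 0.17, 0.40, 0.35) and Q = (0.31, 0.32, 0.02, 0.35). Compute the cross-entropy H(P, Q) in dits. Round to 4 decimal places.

0.9640 dits

H(P,Q) = −Σ p·log₁₀ q.
  −0.08·log₁₀(0.31) = 0.04069
  −0.17·log₁₀(0.32) = 0.08412
  −0.40·log₁₀(0.02) = 0.67959
  −0.35·log₁₀(0.35) = 0.15958
H(P,Q) = 0.9640 dits.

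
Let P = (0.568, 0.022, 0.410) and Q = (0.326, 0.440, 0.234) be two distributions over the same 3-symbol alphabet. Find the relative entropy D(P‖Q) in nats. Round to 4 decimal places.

0.4794 nats

D(P‖Q) = Σ p·ln(p/q).
  0.568·ln(0.568/0.326) = 0.31537
  0.022·ln(0.022/0.440) = -0.06591
  0.410·ln(0.410/0.234) = 0.22994
D(P‖Q) = 0.4794 nats.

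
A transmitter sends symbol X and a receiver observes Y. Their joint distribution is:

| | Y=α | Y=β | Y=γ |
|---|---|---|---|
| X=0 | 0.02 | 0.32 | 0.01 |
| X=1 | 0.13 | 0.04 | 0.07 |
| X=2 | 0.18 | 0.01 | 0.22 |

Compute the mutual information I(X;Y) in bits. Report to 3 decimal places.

0.597 bits

Marginals: p(X) = (0.3500, 0.2400, 0.4100), p(Y) = (0.3300, 0.3700, 0.3000).
I(X;Y) = Σ p(x,y)·log₂[p(x,y)/(p(x)p(y))].
  (0,α): 0.02·log₂(0.1732) = -0.0506
  (0,β): 0.32·log₂(2.4710) = 0.4176
  (0,γ): 0.01·log₂(0.0952) = -0.0339
  (1,α): 0.13·log₂(1.6414) = 0.0929
  (1,β): 0.04·log₂(0.4505) = -0.0460
  (1,γ): 0.07·log₂(0.9722) = -0.0028
  (2,α): 0.18·log₂(1.3304) = 0.0741
  (2,β): 0.01·log₂(0.0659) = -0.0392
  (2,γ): 0.22·log₂(1.7886) = 0.1845
Sum = 0.597 bits.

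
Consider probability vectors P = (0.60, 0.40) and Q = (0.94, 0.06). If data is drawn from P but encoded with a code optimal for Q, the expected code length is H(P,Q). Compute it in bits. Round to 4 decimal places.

1.6771 bits

H(P,Q) = −Σ p·log₂ q.
  −0.60·log₂(0.94) = 0.05356
  −0.40·log₂(0.06) = 1.62356
H(P,Q) = 1.6771 bits.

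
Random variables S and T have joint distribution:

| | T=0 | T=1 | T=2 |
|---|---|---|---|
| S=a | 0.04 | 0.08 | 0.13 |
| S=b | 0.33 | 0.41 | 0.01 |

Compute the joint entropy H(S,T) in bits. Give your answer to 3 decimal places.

H(S,T) = −Σ p(x,y)·log₂ p(x,y) over all 6 cells.
  cell (a,0): −0.04·log₂0.04 = 0.1858
  cell (a,1): −0.08·log₂0.08 = 0.2915
  cell (a,2): −0.13·log₂0.13 = 0.3826
  cell (b,0): −0.33·log₂0.33 = 0.5278
  cell (b,1): −0.41·log₂0.41 = 0.5274
  cell (b,2): −0.01·log₂0.01 = 0.0664
Sum = 1.982 bits.

1.982 bits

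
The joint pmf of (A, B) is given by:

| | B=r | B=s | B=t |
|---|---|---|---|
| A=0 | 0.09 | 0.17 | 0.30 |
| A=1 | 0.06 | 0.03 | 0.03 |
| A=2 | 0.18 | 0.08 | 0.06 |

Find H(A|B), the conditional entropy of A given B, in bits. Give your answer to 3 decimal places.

Marginals: p(A) = (0.5600, 0.1200, 0.3200), p(B) = (0.3300, 0.2800, 0.3900).
H(A|B) = Σ p(B) · H(A|B=·).
  B=r: p=0.3300, H(A|B=r) = 1.4354
  B=s: p=0.2800, H(A|B=s) = 1.2987
  B=t: p=0.3900, H(A|B=t) = 0.9913
Weighted sum = 1.224 bits.

1.224 bits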